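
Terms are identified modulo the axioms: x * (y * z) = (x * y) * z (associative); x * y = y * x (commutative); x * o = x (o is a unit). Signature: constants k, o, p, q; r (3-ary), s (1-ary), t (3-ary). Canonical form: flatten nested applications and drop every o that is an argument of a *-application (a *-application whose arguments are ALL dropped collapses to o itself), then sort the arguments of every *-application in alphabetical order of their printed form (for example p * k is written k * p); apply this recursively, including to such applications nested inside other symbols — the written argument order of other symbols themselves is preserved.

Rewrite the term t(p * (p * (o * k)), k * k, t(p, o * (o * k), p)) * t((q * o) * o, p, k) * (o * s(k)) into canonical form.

Merge nested applications:  t(p * (p * (o * k)), k * k, t(p, o * (o * k), p)) * t((q * o) * o, p, k) * o * s(k)
Inside:  t(p * (p * (o * k)), k * k, t(p, o * (o * k), p))  →  t(k * p * p, k * k, t(p, k, p))
Simplify inside:  t((q * o) * o, p, k)  →  t(q, p, k)
Units out:  drop o
Order the arguments:  s(k) * t(k * p * p, k * k, t(p, k, p)) * t(q, p, k)

Answer: s(k) * t(k * p * p, k * k, t(p, k, p)) * t(q, p, k)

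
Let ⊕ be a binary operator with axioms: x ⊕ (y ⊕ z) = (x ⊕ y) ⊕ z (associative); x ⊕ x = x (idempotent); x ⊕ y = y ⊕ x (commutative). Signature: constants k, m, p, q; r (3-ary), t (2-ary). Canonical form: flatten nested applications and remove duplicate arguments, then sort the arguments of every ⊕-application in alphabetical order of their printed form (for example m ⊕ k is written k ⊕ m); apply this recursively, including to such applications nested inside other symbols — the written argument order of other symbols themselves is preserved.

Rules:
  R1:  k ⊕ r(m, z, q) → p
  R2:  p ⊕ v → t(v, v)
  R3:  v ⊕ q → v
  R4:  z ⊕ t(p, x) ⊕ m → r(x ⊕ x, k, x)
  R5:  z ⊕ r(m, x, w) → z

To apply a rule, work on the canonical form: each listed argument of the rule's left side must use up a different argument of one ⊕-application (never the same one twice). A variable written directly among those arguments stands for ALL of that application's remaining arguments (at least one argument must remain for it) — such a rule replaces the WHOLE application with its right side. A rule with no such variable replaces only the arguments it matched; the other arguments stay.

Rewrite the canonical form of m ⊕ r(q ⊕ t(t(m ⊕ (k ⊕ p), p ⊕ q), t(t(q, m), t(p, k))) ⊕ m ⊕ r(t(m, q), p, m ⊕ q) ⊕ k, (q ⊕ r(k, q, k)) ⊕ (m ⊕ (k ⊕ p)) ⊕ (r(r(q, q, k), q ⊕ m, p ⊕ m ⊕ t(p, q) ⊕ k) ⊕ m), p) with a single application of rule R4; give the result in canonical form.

Answer: m ⊕ r(k ⊕ m ⊕ q ⊕ r(t(m, q), p, m ⊕ q) ⊕ t(t(k ⊕ m ⊕ p, p ⊕ q), t(t(q, m), t(p, k))), k ⊕ m ⊕ p ⊕ q ⊕ r(k, q, k) ⊕ r(r(q, q, k), m ⊕ q, r(q, k, q)), p)

Derivation:
Canonical form:  m ⊕ r(k ⊕ m ⊕ q ⊕ r(t(m, q), p, m ⊕ q) ⊕ t(t(k ⊕ m ⊕ p, p ⊕ q), t(t(q, m), t(p, k))), k ⊕ m ⊕ p ⊕ q ⊕ r(k, q, k) ⊕ r(r(q, q, k), m ⊕ q, k ⊕ m ⊕ p ⊕ t(p, q)), p)
Apply R4:  consuming m, t(p, q);  x := q, z := k ⊕ p
The extension variable absorbs all remaining arguments, so the whole application is rewritten.
New term:  m ⊕ r(k ⊕ m ⊕ q ⊕ r(t(m, q), p, m ⊕ q) ⊕ t(t(k ⊕ m ⊕ p, p ⊕ q), t(t(q, m), t(p, k))), k ⊕ m ⊕ p ⊕ q ⊕ r(k, q, k) ⊕ r(r(q, q, k), m ⊕ q, r(q, k, q)), p)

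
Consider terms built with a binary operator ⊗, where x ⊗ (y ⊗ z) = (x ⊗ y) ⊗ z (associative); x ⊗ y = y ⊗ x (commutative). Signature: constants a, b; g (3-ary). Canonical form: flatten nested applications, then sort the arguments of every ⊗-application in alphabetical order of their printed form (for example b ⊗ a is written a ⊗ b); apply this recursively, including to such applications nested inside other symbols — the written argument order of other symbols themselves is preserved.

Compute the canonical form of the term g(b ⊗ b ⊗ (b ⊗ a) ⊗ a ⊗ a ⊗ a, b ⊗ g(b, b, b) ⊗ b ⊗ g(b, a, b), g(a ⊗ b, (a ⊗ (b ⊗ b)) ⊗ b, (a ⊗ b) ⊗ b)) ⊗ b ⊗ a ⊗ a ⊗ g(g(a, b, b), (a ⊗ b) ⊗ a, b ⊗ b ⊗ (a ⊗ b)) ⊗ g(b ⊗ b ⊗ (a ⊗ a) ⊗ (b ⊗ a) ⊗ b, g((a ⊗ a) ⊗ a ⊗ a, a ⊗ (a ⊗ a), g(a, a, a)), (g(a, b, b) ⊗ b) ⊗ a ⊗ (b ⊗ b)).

Answer: a ⊗ a ⊗ b ⊗ g(a ⊗ a ⊗ a ⊗ a ⊗ b ⊗ b ⊗ b, b ⊗ b ⊗ g(b, a, b) ⊗ g(b, b, b), g(a ⊗ b, a ⊗ b ⊗ b ⊗ b, a ⊗ b ⊗ b)) ⊗ g(a ⊗ a ⊗ a ⊗ b ⊗ b ⊗ b ⊗ b, g(a ⊗ a ⊗ a ⊗ a, a ⊗ a ⊗ a, g(a, a, a)), a ⊗ b ⊗ b ⊗ b ⊗ g(a, b, b)) ⊗ g(g(a, b, b), a ⊗ a ⊗ b, a ⊗ b ⊗ b ⊗ b)

Derivation:
Inside:  g(b ⊗ b ⊗ (b ⊗ a) ⊗ a ⊗ a ⊗ a, b ⊗ g(b, b, b) ⊗ b ⊗ g(b, a, b), g(a ⊗ b, (a ⊗ (b ⊗ b)) ⊗ b, (a ⊗ b) ⊗ b))  →  g(a ⊗ a ⊗ a ⊗ a ⊗ b ⊗ b ⊗ b, b ⊗ b ⊗ g(b, a, b) ⊗ g(b, b, b), g(a ⊗ b, a ⊗ b ⊗ b ⊗ b, a ⊗ b ⊗ b))
Simplify inside:  g(g(a, b, b), (a ⊗ b) ⊗ a, b ⊗ b ⊗ (a ⊗ b))  →  g(g(a, b, b), a ⊗ a ⊗ b, a ⊗ b ⊗ b ⊗ b)
Simplify inside:  g(b ⊗ b ⊗ (a ⊗ a) ⊗ (b ⊗ a) ⊗ b, g((a ⊗ a) ⊗ a ⊗ a, a ⊗ (a ⊗ a), g(a, a, a)), (g(a, b, b) ⊗ b) ⊗ a ⊗ (b ⊗ b))  →  g(a ⊗ a ⊗ a ⊗ b ⊗ b ⊗ b ⊗ b, g(a ⊗ a ⊗ a ⊗ a, a ⊗ a ⊗ a, g(a, a, a)), a ⊗ b ⊗ b ⊗ b ⊗ g(a, b, b))
Order the arguments:  a ⊗ a ⊗ b ⊗ g(a ⊗ a ⊗ a ⊗ a ⊗ b ⊗ b ⊗ b, b ⊗ b ⊗ g(b, a, b) ⊗ g(b, b, b), g(a ⊗ b, a ⊗ b ⊗ b ⊗ b, a ⊗ b ⊗ b)) ⊗ g(a ⊗ a ⊗ a ⊗ b ⊗ b ⊗ b ⊗ b, g(a ⊗ a ⊗ a ⊗ a, a ⊗ a ⊗ a, g(a, a, a)), a ⊗ b ⊗ b ⊗ b ⊗ g(a, b, b)) ⊗ g(g(a, b, b), a ⊗ a ⊗ b, a ⊗ b ⊗ b ⊗ b)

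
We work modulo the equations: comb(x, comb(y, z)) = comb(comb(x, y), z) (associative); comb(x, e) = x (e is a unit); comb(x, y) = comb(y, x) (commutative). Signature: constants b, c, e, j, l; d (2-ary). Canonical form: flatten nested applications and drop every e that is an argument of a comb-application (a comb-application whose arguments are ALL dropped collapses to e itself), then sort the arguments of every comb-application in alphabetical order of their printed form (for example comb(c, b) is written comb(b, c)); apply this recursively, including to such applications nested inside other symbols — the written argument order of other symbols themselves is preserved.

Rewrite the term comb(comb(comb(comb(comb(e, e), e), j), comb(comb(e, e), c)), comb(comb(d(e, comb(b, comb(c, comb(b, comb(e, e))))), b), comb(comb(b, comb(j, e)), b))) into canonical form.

Merge nested applications:  comb(e, e, e, j, e, e, c, d(e, comb(b, comb(c, comb(b, comb(e, e))))), b, b, j, e, b)
Simplify inside:  d(e, comb(b, comb(c, comb(b, comb(e, e)))))  →  d(e, comb(b, b, c))
Drop the unit:  drop e (×6)
Order the arguments:  comb(b, b, b, c, d(e, comb(b, b, c)), j, j)

Answer: comb(b, b, b, c, d(e, comb(b, b, c)), j, j)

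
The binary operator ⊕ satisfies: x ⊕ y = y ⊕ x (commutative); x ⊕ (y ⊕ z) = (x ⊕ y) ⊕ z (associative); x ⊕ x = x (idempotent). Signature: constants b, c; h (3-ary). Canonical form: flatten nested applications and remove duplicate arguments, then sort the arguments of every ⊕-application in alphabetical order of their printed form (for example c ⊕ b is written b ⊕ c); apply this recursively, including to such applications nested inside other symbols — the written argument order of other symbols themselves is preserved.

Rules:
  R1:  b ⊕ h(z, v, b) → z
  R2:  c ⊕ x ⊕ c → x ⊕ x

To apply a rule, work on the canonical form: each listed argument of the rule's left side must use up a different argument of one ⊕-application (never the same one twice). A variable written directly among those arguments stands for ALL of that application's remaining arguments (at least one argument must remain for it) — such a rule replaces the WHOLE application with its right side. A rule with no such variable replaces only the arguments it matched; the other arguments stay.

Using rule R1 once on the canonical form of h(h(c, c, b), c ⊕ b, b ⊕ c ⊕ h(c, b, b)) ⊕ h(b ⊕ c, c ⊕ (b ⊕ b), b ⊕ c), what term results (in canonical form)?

Canonical form:  h(b ⊕ c, b ⊕ c, b ⊕ c) ⊕ h(h(c, c, b), b ⊕ c, b ⊕ c ⊕ h(c, b, b))
Match R1:  consume b, h(c, b, b);  v := b, z := c
Result:  h(b ⊕ c, b ⊕ c, b ⊕ c) ⊕ h(h(c, c, b), b ⊕ c, c)

Answer: h(b ⊕ c, b ⊕ c, b ⊕ c) ⊕ h(h(c, c, b), b ⊕ c, c)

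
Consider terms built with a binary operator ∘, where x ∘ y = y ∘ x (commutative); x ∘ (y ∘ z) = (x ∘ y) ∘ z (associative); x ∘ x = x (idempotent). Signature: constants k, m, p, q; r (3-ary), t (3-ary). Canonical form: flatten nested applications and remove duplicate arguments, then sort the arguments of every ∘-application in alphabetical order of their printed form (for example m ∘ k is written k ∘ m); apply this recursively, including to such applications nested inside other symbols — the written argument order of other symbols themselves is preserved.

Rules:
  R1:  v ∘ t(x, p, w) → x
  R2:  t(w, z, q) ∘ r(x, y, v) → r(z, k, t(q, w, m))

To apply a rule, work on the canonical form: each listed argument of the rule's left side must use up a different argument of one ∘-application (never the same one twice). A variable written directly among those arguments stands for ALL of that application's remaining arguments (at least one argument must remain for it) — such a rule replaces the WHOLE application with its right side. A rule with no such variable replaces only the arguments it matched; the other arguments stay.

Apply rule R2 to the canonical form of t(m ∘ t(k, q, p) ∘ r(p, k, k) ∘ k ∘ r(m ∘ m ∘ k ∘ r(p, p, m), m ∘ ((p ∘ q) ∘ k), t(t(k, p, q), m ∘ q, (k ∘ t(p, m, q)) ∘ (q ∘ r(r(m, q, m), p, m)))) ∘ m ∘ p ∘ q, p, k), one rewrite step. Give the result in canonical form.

Canonical form:  t(k ∘ m ∘ p ∘ q ∘ r(k ∘ m ∘ r(p, p, m), k ∘ m ∘ p ∘ q, t(t(k, p, q), m ∘ q, k ∘ q ∘ r(r(m, q, m), p, m) ∘ t(p, m, q))) ∘ r(p, k, k) ∘ t(k, q, p), p, k)
Apply R2:  consuming r(r(m, q, m), p, m), t(p, m, q);  v := m, w := p, x := r(m, q, m), y := p, z := m
Giving:  t(k ∘ m ∘ p ∘ q ∘ r(k ∘ m ∘ r(p, p, m), k ∘ m ∘ p ∘ q, t(t(k, p, q), m ∘ q, k ∘ q ∘ r(m, k, t(q, p, m)))) ∘ r(p, k, k) ∘ t(k, q, p), p, k)

Answer: t(k ∘ m ∘ p ∘ q ∘ r(k ∘ m ∘ r(p, p, m), k ∘ m ∘ p ∘ q, t(t(k, p, q), m ∘ q, k ∘ q ∘ r(m, k, t(q, p, m)))) ∘ r(p, k, k) ∘ t(k, q, p), p, k)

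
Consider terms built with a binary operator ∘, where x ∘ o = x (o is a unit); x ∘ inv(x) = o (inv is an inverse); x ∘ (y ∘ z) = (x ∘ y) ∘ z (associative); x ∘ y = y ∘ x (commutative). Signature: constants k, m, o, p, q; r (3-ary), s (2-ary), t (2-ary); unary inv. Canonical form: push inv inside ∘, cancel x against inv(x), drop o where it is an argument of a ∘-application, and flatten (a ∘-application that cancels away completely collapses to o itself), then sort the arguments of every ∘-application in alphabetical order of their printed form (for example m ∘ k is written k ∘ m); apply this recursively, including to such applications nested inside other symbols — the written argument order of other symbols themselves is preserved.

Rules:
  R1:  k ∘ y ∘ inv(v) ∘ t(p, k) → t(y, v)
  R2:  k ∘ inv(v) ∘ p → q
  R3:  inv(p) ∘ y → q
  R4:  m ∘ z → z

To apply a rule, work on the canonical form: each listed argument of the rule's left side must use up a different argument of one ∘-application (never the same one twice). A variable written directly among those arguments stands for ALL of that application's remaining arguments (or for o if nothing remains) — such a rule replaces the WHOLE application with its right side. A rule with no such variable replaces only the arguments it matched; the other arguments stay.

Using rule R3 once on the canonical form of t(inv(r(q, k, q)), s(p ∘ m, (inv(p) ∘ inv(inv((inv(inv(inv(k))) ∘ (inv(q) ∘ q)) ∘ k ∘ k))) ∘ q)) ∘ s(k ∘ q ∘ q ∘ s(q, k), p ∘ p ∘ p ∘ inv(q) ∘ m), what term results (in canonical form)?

Answer: s(k ∘ q ∘ q ∘ s(q, k), inv(q) ∘ m ∘ p ∘ p ∘ p) ∘ t(inv(r(q, k, q)), s(m ∘ p, q))

Derivation:
Canonical form:  s(k ∘ q ∘ q ∘ s(q, k), inv(q) ∘ m ∘ p ∘ p ∘ p) ∘ t(inv(r(q, k, q)), s(m ∘ p, inv(p) ∘ k ∘ q))
R3 matches:  uses inv(p);  y := k ∘ q
Every leftover argument binds to the variable; the entire application is replaced.
Giving:  s(k ∘ q ∘ q ∘ s(q, k), inv(q) ∘ m ∘ p ∘ p ∘ p) ∘ t(inv(r(q, k, q)), s(m ∘ p, q))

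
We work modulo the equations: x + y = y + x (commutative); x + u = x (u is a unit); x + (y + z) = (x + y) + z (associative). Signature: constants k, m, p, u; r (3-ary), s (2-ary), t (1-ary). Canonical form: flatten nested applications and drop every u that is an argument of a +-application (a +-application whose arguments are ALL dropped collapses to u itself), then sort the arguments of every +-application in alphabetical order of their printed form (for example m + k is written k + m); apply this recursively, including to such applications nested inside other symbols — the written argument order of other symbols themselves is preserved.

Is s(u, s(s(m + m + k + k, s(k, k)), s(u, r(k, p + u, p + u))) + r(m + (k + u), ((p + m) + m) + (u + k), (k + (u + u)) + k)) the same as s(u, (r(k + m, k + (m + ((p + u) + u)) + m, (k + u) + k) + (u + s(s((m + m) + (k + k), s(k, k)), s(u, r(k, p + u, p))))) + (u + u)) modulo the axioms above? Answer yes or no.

Left:  s(u, s(s(m + m + k + k, s(k, k)), s(u, r(k, p + u, p + u))) + r(m + (k + u), ((p + m) + m) + (u + k), (k + (u + u)) + k))
  Descend into:  s(s(m + m + k + k, s(k, k)), s(u, r(k, p + u, p + u))) + r(m + (k + u), ((p + m) + m) + (u + k), (k + (u + u)) + k)
  Simplify inside:  s(s(m + m + k + k, s(k, k)), s(u, r(k, p + u, p + u)))  →  s(s(k + k + m + m, s(k, k)), s(u, r(k, p, p)))
  Simplify inside:  r(m + (k + u), ((p + m) + m) + (u + k), (k + (u + u)) + k)  →  r(k + m, k + m + m + p, k + k)
  Order the arguments:  r(k + m, k + m + m + p, k + k) + s(s(k + k + m + m, s(k, k)), s(u, r(k, p, p)))
  Put back:  s(u, r(k + m, k + m + m + p, k + k) + s(s(k + k + m + m, s(k, k)), s(u, r(k, p, p))))
Right:  s(u, (r(k + m, k + (m + ((p + u) + u)) + m, (k + u) + k) + (u + s(s((m + m) + (k + k), s(k, k)), s(u, r(k, p + u, p))))) + (u + u))
  Focus inside:  (r(k + m, k + (m + ((p + u) + u)) + m, (k + u) + k) + (u + s(s((m + m) + (k + k), s(k, k)), s(u, r(k, p + u, p))))) + (u + u)
  Flatten:  r(k + m, k + (m + ((p + u) + u)) + m, (k + u) + k) + u + s(s((m + m) + (k + k), s(k, k)), s(u, r(k, p + u, p))) + u + u
  Canonicalize subterm:  r(k + m, k + (m + ((p + u) + u)) + m, (k + u) + k)  →  r(k + m, k + m + m + p, k + k)
  Canonicalize subterm:  s(s((m + m) + (k + k), s(k, k)), s(u, r(k, p + u, p)))  →  s(s(k + k + m + m, s(k, k)), s(u, r(k, p, p)))
  Unit:  drop u (×3)
  Order the arguments:  r(k + m, k + m + m + p, k + k) + s(s(k + k + m + m, s(k, k)), s(u, r(k, p, p)))
  Rebuild:  s(u, r(k + m, k + m + m + p, k + k) + s(s(k + k + m + m, s(k, k)), s(u, r(k, p, p))))

Answer: yes — both canonical forms are s(u, r(k + m, k + m + m + p, k + k) + s(s(k + k + m + m, s(k, k)), s(u, r(k, p, p))))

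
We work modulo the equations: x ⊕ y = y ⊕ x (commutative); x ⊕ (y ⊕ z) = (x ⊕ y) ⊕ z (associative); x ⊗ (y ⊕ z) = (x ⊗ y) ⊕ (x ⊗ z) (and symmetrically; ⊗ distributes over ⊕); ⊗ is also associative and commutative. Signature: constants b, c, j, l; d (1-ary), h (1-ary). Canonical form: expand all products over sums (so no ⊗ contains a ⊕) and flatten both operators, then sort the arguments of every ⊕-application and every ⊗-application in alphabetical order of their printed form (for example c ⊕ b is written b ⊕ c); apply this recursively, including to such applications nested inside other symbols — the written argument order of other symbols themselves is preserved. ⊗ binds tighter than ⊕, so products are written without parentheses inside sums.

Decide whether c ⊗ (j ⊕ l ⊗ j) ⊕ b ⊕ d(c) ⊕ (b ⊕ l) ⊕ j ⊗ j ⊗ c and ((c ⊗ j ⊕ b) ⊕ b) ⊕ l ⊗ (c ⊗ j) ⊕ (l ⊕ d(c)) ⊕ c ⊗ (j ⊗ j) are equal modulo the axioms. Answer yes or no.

Answer: yes — both canonical forms are b ⊕ b ⊕ c ⊗ j ⊕ c ⊗ j ⊗ j ⊕ c ⊗ j ⊗ l ⊕ d(c) ⊕ l

Derivation:
Left:  c ⊗ (j ⊕ l ⊗ j) ⊕ b ⊕ d(c) ⊕ (b ⊕ l) ⊕ j ⊗ j ⊗ c
  Expand products over sums:  c ⊗ j ⊕ c ⊗ j ⊗ l ⊕ b ⊕ d(c) ⊕ b ⊕ l ⊕ c ⊗ j ⊗ j
  Order the arguments:  b ⊕ b ⊕ c ⊗ j ⊕ c ⊗ j ⊗ j ⊕ c ⊗ j ⊗ l ⊕ d(c) ⊕ l
Right:  ((c ⊗ j ⊕ b) ⊕ b) ⊕ l ⊗ (c ⊗ j) ⊕ (l ⊕ d(c)) ⊕ c ⊗ (j ⊗ j)
  Flatten:  c ⊗ j ⊕ b ⊕ b ⊕ c ⊗ j ⊗ l ⊕ l ⊕ d(c) ⊕ c ⊗ j ⊗ j
  Sort:  b ⊕ b ⊕ c ⊗ j ⊕ c ⊗ j ⊗ j ⊕ c ⊗ j ⊗ l ⊕ d(c) ⊕ l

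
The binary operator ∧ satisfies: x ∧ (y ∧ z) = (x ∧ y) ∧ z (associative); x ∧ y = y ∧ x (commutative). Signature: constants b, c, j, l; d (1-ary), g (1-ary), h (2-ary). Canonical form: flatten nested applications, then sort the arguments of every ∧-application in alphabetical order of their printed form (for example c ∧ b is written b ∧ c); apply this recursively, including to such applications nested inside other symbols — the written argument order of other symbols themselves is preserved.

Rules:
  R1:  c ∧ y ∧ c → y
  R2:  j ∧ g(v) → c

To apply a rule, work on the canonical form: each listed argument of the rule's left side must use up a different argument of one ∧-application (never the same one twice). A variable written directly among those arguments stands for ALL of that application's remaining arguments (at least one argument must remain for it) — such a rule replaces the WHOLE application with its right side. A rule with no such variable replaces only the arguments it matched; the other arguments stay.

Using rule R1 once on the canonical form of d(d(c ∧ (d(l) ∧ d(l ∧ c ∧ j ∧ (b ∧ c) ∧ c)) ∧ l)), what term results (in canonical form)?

Answer: d(d(c ∧ d(b ∧ c ∧ j ∧ l) ∧ d(l) ∧ l))

Derivation:
Canonical form:  d(d(c ∧ d(b ∧ c ∧ c ∧ c ∧ j ∧ l) ∧ d(l) ∧ l))
Apply R1:  consuming c, c;  y := b ∧ c ∧ j ∧ l
The variable takes the whole remainder — replace the entire application.
Result:  d(d(c ∧ d(b ∧ c ∧ j ∧ l) ∧ d(l) ∧ l))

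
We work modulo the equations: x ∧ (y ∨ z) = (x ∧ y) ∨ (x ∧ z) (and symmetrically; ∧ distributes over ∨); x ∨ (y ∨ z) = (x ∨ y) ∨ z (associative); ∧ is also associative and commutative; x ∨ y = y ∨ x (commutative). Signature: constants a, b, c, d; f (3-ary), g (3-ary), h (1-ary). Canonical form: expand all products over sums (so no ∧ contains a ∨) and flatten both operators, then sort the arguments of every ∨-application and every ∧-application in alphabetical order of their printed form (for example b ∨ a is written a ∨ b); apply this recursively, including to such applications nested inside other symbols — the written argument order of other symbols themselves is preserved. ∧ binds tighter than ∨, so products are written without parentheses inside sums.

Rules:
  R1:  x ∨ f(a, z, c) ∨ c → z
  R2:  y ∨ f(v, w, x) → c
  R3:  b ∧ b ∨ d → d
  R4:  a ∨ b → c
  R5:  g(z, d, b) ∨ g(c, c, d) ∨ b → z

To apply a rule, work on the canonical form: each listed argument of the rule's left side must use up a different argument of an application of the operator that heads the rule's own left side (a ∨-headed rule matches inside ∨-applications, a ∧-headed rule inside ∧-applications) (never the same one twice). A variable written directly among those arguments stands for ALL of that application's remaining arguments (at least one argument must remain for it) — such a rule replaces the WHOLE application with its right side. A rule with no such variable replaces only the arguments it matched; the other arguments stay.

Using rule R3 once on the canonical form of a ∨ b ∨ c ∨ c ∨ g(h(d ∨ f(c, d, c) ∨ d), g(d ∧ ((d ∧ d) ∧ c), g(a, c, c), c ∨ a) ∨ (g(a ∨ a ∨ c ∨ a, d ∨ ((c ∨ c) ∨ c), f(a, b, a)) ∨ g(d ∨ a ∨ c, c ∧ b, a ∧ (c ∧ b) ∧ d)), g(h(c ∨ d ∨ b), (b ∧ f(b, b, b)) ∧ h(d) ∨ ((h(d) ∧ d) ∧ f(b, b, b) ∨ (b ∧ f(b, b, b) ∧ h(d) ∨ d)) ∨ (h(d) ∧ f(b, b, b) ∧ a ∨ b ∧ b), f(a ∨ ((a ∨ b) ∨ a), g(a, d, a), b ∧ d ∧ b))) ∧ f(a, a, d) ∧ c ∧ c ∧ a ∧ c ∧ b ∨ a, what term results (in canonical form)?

Answer: a ∨ a ∨ a ∧ b ∧ c ∧ c ∧ c ∧ f(a, a, d) ∧ g(h(d ∨ d ∨ f(c, d, c)), g(a ∨ a ∨ a ∨ c, c ∨ c ∨ c ∨ d, f(a, b, a)) ∨ g(a ∨ c ∨ d, b ∧ c, a ∧ b ∧ c ∧ d) ∨ g(c ∧ d ∧ d ∧ d, g(a, c, c), a ∨ c), g(h(b ∨ c ∨ d), a ∧ f(b, b, b) ∧ h(d) ∨ b ∧ f(b, b, b) ∧ h(d) ∨ b ∧ f(b, b, b) ∧ h(d) ∨ d ∨ d ∧ f(b, b, b) ∧ h(d), f(a ∨ a ∨ a ∨ b, g(a, d, a), b ∧ b ∧ d))) ∨ b ∨ c ∨ c

Derivation:
Canonical form:  a ∨ a ∨ a ∧ b ∧ c ∧ c ∧ c ∧ f(a, a, d) ∧ g(h(d ∨ d ∨ f(c, d, c)), g(a ∨ a ∨ a ∨ c, c ∨ c ∨ c ∨ d, f(a, b, a)) ∨ g(a ∨ c ∨ d, b ∧ c, a ∧ b ∧ c ∧ d) ∨ g(c ∧ d ∧ d ∧ d, g(a, c, c), a ∨ c), g(h(b ∨ c ∨ d), a ∧ f(b, b, b) ∧ h(d) ∨ b ∧ b ∨ b ∧ f(b, b, b) ∧ h(d) ∨ b ∧ f(b, b, b) ∧ h(d) ∨ d ∨ d ∧ f(b, b, b) ∧ h(d), f(a ∨ a ∨ a ∨ b, g(a, d, a), b ∧ b ∧ d))) ∨ b ∨ c ∨ c
R3 matches:  uses b ∧ b, d
New term:  a ∨ a ∨ a ∧ b ∧ c ∧ c ∧ c ∧ f(a, a, d) ∧ g(h(d ∨ d ∨ f(c, d, c)), g(a ∨ a ∨ a ∨ c, c ∨ c ∨ c ∨ d, f(a, b, a)) ∨ g(a ∨ c ∨ d, b ∧ c, a ∧ b ∧ c ∧ d) ∨ g(c ∧ d ∧ d ∧ d, g(a, c, c), a ∨ c), g(h(b ∨ c ∨ d), a ∧ f(b, b, b) ∧ h(d) ∨ b ∧ f(b, b, b) ∧ h(d) ∨ b ∧ f(b, b, b) ∧ h(d) ∨ d ∨ d ∧ f(b, b, b) ∧ h(d), f(a ∨ a ∨ a ∨ b, g(a, d, a), b ∧ b ∧ d))) ∨ b ∨ c ∨ c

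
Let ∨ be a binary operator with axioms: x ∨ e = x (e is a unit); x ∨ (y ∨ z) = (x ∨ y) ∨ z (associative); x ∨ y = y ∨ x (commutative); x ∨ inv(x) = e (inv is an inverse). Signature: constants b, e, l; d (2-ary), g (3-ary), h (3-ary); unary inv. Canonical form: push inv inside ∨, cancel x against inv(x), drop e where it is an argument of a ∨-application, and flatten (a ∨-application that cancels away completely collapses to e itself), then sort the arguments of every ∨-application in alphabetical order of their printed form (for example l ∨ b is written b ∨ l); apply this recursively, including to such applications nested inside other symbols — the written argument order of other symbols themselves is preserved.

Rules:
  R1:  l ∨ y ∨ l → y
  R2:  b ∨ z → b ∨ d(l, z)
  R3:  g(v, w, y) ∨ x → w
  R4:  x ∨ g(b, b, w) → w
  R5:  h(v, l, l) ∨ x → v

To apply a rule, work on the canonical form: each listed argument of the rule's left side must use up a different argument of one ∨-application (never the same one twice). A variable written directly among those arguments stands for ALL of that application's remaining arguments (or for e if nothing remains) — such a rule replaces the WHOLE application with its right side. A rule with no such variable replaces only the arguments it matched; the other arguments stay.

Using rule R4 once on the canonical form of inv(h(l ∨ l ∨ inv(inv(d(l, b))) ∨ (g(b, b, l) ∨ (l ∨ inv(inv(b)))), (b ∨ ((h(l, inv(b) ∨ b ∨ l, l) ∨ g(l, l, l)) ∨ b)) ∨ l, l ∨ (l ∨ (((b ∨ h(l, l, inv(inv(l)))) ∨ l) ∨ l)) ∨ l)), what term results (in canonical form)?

Answer: inv(h(l, b ∨ b ∨ g(l, l, l) ∨ h(l, l, l) ∨ l, b ∨ h(l, l, l) ∨ l ∨ l ∨ l ∨ l ∨ l))

Derivation:
Canonical form:  inv(h(b ∨ d(l, b) ∨ g(b, b, l) ∨ l ∨ l ∨ l, b ∨ b ∨ g(l, l, l) ∨ h(l, l, l) ∨ l, b ∨ h(l, l, l) ∨ l ∨ l ∨ l ∨ l ∨ l))
Apply R4:  consuming g(b, b, l);  w := l, x := b ∨ d(l, b) ∨ l ∨ l ∨ l
Every leftover argument binds to the variable; the entire application is replaced.
Result:  inv(h(l, b ∨ b ∨ g(l, l, l) ∨ h(l, l, l) ∨ l, b ∨ h(l, l, l) ∨ l ∨ l ∨ l ∨ l ∨ l))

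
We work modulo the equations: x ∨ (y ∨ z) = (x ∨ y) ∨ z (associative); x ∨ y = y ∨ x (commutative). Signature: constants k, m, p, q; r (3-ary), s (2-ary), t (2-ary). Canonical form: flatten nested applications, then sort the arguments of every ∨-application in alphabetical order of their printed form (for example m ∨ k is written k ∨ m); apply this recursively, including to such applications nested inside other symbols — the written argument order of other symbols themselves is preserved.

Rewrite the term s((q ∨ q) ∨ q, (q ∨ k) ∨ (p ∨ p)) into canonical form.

Answer: s(q ∨ q ∨ q, k ∨ p ∨ p ∨ q)

Derivation:
Descend into:  (q ∨ k) ∨ (p ∨ p)
Merge nested applications:  q ∨ k ∨ p ∨ p
Sort:  k ∨ p ∨ p ∨ q
Reassemble:  s(q ∨ q ∨ q, k ∨ p ∨ p ∨ q)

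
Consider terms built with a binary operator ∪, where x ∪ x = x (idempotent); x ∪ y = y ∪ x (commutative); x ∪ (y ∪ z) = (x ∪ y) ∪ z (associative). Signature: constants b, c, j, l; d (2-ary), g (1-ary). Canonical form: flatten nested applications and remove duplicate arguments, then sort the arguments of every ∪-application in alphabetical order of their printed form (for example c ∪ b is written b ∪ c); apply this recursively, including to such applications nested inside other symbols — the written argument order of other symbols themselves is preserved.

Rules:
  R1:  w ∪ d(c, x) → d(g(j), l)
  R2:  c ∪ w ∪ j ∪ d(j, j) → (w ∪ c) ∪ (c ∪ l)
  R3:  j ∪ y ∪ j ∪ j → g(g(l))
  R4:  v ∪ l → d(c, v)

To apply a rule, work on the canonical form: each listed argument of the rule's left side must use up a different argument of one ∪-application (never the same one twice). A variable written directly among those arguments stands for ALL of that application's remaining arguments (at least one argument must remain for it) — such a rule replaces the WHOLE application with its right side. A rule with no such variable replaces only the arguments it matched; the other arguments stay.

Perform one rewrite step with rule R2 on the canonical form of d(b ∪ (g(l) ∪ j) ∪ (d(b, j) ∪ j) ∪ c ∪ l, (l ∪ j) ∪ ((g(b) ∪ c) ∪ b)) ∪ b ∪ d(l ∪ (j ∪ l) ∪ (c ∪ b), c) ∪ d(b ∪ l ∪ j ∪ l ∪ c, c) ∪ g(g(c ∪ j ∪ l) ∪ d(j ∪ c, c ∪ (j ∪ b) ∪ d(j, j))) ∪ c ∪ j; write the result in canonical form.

Answer: b ∪ c ∪ d(b ∪ c ∪ d(b, j) ∪ g(l) ∪ j ∪ l, b ∪ c ∪ g(b) ∪ j ∪ l) ∪ d(b ∪ c ∪ j ∪ l, c) ∪ g(d(c ∪ j, b ∪ c ∪ l) ∪ g(c ∪ j ∪ l)) ∪ j

Derivation:
Canonical form:  b ∪ c ∪ d(b ∪ c ∪ d(b, j) ∪ g(l) ∪ j ∪ l, b ∪ c ∪ g(b) ∪ j ∪ l) ∪ d(b ∪ c ∪ j ∪ l, c) ∪ g(d(c ∪ j, b ∪ c ∪ d(j, j) ∪ j) ∪ g(c ∪ j ∪ l)) ∪ j
Match R2:  consume c, d(j, j), j;  w := b
The extension variable absorbs all remaining arguments, so the whole application is rewritten.
Result:  b ∪ c ∪ d(b ∪ c ∪ d(b, j) ∪ g(l) ∪ j ∪ l, b ∪ c ∪ g(b) ∪ j ∪ l) ∪ d(b ∪ c ∪ j ∪ l, c) ∪ g(d(c ∪ j, b ∪ c ∪ l) ∪ g(c ∪ j ∪ l)) ∪ j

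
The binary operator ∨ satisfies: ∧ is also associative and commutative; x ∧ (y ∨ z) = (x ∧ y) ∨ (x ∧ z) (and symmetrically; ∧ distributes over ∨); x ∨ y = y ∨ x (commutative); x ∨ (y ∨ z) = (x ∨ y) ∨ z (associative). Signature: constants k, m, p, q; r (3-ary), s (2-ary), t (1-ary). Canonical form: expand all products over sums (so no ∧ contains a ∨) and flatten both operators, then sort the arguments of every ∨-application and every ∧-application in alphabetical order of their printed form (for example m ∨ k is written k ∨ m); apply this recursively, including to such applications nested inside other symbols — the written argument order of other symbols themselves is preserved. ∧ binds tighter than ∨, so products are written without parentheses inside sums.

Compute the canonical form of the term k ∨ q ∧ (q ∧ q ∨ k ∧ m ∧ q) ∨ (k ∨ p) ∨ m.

Distribute:  k ∨ q ∧ q ∧ q ∨ k ∧ m ∧ q ∧ q ∨ k ∨ p ∨ m
Sort:  k ∨ k ∨ k ∧ m ∧ q ∧ q ∨ m ∨ p ∨ q ∧ q ∧ q

Answer: k ∨ k ∨ k ∧ m ∧ q ∧ q ∨ m ∨ p ∨ q ∧ q ∧ q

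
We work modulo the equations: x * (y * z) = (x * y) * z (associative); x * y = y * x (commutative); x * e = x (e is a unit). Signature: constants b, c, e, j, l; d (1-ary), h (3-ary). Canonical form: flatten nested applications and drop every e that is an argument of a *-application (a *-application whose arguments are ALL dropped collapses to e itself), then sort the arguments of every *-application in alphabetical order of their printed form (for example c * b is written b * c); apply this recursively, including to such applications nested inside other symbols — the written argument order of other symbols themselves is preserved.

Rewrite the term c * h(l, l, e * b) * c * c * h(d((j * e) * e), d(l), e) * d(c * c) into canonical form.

Answer: c * c * c * d(c * c) * h(d(j), d(l), e) * h(l, l, b)

Derivation:
Canonicalize subterm:  h(l, l, e * b)  →  h(l, l, b)
Inside:  h(d((j * e) * e), d(l), e)  →  h(d(j), d(l), e)
Order the arguments:  c * c * c * d(c * c) * h(d(j), d(l), e) * h(l, l, b)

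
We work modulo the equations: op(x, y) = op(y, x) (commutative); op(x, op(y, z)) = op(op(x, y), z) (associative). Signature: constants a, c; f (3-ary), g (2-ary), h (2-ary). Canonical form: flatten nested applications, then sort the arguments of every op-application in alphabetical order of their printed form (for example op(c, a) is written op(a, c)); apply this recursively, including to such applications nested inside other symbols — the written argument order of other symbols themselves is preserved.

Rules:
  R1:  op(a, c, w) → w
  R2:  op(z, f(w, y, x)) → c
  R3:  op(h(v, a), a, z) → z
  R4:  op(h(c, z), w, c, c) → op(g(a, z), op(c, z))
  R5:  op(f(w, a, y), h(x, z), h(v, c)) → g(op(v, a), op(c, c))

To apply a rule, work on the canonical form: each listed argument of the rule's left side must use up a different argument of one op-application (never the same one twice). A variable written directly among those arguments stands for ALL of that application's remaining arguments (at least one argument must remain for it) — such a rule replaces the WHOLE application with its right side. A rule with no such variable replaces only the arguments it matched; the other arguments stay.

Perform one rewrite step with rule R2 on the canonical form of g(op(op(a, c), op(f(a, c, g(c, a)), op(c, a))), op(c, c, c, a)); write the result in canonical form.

Canonical form:  g(op(a, a, c, c, f(a, c, g(c, a))), op(a, c, c, c))
Match R2:  consume f(a, c, g(c, a));  w := a, x := g(c, a), y := c, z := op(a, a, c, c)
The variable takes the whole remainder — replace the entire application.
Giving:  g(c, op(a, c, c, c))

Answer: g(c, op(a, c, c, c))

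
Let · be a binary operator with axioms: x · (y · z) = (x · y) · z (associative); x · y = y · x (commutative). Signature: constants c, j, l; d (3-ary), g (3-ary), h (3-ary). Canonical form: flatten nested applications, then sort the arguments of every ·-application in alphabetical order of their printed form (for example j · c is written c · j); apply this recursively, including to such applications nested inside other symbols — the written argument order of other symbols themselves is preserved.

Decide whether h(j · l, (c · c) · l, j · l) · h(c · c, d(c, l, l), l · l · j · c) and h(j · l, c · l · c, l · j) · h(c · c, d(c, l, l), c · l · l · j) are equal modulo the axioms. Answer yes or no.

Left:  h(j · l, (c · c) · l, j · l) · h(c · c, d(c, l, l), l · l · j · c)
  Canonicalize subterm:  h(j · l, (c · c) · l, j · l)  →  h(j · l, c · c · l, j · l)
  Canonicalize subterm:  h(c · c, d(c, l, l), l · l · j · c)  →  h(c · c, d(c, l, l), c · j · l · l)
  Sort:  h(c · c, d(c, l, l), c · j · l · l) · h(j · l, c · c · l, j · l)
Right:  h(j · l, c · l · c, l · j) · h(c · c, d(c, l, l), c · l · l · j)
  Simplify inside:  h(j · l, c · l · c, l · j)  →  h(j · l, c · c · l, j · l)
  Simplify inside:  h(c · c, d(c, l, l), c · l · l · j)  →  h(c · c, d(c, l, l), c · j · l · l)
  Sort:  h(c · c, d(c, l, l), c · j · l · l) · h(j · l, c · c · l, j · l)

Answer: yes — both canonical forms are h(c · c, d(c, l, l), c · j · l · l) · h(j · l, c · c · l, j · l)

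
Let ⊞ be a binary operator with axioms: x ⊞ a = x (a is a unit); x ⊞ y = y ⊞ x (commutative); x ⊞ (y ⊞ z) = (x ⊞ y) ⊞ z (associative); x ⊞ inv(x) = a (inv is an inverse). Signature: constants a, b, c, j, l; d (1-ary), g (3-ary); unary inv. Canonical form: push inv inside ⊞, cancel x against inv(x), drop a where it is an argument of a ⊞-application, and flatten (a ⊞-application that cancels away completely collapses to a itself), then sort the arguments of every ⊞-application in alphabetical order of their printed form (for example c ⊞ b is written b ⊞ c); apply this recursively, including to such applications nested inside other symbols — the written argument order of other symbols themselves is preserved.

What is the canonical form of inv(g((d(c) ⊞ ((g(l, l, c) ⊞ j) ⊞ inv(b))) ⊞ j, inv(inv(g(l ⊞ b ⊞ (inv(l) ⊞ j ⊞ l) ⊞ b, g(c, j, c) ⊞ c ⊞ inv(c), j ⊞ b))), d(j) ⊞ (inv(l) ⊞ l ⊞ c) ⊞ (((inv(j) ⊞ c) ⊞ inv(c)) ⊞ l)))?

Push inv inside:  distribute inv over ⊞ and collapse double inv
Collect:  inv(g(d(c) ⊞ g(l, l, c) ⊞ inv(b) ⊞ j ⊞ j, g(b ⊞ b ⊞ j ⊞ l, g(c, j, c), b ⊞ j), c ⊞ d(j) ⊞ inv(j) ⊞ l))

Answer: inv(g(d(c) ⊞ g(l, l, c) ⊞ inv(b) ⊞ j ⊞ j, g(b ⊞ b ⊞ j ⊞ l, g(c, j, c), b ⊞ j), c ⊞ d(j) ⊞ inv(j) ⊞ l))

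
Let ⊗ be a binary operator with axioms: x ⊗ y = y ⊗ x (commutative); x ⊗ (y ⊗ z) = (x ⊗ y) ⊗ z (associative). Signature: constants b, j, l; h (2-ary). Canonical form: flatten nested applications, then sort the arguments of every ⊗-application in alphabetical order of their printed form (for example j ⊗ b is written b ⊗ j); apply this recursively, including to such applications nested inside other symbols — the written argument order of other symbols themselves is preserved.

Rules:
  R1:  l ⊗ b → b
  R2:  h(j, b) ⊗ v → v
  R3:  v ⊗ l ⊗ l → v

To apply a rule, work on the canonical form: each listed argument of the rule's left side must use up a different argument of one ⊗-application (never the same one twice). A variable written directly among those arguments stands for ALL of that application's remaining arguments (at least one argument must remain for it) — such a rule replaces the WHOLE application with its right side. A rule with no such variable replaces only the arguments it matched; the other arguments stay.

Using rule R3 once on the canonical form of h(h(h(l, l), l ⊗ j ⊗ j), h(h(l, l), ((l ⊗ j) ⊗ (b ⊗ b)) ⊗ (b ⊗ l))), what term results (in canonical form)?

Answer: h(h(h(l, l), j ⊗ j ⊗ l), h(h(l, l), b ⊗ b ⊗ b ⊗ j))

Derivation:
Canonical form:  h(h(h(l, l), j ⊗ j ⊗ l), h(h(l, l), b ⊗ b ⊗ b ⊗ j ⊗ l ⊗ l))
Match R3:  consume l, l;  v := b ⊗ b ⊗ b ⊗ j
Every leftover argument binds to the variable; the entire application is replaced.
Result:  h(h(h(l, l), j ⊗ j ⊗ l), h(h(l, l), b ⊗ b ⊗ b ⊗ j))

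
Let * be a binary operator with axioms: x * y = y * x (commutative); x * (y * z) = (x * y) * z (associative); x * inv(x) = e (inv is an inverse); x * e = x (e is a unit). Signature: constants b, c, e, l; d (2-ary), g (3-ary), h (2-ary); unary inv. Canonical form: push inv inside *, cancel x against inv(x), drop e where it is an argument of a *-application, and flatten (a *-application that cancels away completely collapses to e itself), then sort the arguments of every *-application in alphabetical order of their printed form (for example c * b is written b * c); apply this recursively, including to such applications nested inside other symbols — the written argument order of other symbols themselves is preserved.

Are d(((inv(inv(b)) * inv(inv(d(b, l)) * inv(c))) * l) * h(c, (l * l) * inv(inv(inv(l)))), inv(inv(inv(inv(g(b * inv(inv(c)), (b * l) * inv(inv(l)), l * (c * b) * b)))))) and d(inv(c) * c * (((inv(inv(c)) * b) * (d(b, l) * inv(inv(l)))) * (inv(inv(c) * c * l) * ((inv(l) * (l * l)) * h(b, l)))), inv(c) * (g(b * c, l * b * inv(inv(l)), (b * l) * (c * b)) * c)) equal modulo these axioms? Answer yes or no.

Answer: no — d(b * c * d(b, l) * h(c, l) * l, g(b * c, b * l * l, b * b * c * l)) vs d(b * c * d(b, l) * h(b, l) * l, g(b * c, b * l * l, b * b * c * l))

Derivation:
Left:  d(((inv(inv(b)) * inv(inv(d(b, l)) * inv(c))) * l) * h(c, (l * l) * inv(inv(inv(l)))), inv(inv(inv(inv(g(b * inv(inv(c)), (b * l) * inv(inv(l)), l * (c * b) * b))))))
  Descend into:  ((inv(inv(b)) * inv(inv(d(b, l)) * inv(c))) * l) * h(c, (l * l) * inv(inv(inv(l))))
  Push inv inside:  distribute inv over * and collapse double inv
  Combine occurrences:  b * d(b, l) * c * l * h(c, l)
  Sort arguments:  b * c * d(b, l) * h(c, l) * l
  Put back:  d(b * c * d(b, l) * h(c, l) * l, g(b * c, b * l * l, b * b * c * l))
Right:  d(inv(c) * c * (((inv(inv(c)) * b) * (d(b, l) * inv(inv(l)))) * (inv(inv(c) * c * l) * ((inv(l) * (l * l)) * h(b, l)))), inv(c) * (g(b * c, l * b * inv(inv(l)), (b * l) * (c * b)) * c))
  Work inside:  inv(c) * c * (((inv(inv(c)) * b) * (d(b, l) * inv(inv(l)))) * (inv(inv(c) * c * l) * ((inv(l) * (l * l)) * h(b, l))))
  Push inv inside:  distribute inv over * and collapse double inv
  Combine occurrences:  c * b * d(b, l) * l * h(b, l)
  Sort arguments:  b * c * d(b, l) * h(b, l) * l
  Put back:  d(b * c * d(b, l) * h(b, l) * l, g(b * c, b * l * l, b * b * c * l))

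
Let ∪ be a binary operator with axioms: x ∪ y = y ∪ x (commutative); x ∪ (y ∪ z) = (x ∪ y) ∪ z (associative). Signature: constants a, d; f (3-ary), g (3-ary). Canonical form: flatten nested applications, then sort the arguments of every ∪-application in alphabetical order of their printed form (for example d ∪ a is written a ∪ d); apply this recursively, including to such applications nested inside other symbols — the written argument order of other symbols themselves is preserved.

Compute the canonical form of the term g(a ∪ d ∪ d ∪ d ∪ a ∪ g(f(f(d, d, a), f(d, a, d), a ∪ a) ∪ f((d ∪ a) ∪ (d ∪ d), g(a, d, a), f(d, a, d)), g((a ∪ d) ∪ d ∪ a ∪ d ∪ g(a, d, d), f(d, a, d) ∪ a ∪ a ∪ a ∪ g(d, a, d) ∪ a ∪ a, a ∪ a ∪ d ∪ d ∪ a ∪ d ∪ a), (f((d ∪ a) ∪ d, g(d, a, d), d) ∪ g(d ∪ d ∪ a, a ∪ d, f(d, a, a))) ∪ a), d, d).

Answer: g(a ∪ a ∪ d ∪ d ∪ d ∪ g(f(a ∪ d ∪ d ∪ d, g(a, d, a), f(d, a, d)) ∪ f(f(d, d, a), f(d, a, d), a ∪ a), g(a ∪ a ∪ d ∪ d ∪ d ∪ g(a, d, d), a ∪ a ∪ a ∪ a ∪ a ∪ f(d, a, d) ∪ g(d, a, d), a ∪ a ∪ a ∪ a ∪ d ∪ d ∪ d), a ∪ f(a ∪ d ∪ d, g(d, a, d), d) ∪ g(a ∪ d ∪ d, a ∪ d, f(d, a, a))), d, d)

Derivation:
Focus inside:  a ∪ d ∪ d ∪ d ∪ a ∪ g(f(f(d, d, a), f(d, a, d), a ∪ a) ∪ f((d ∪ a) ∪ (d ∪ d), g(a, d, a), f(d, a, d)), g((a ∪ d) ∪ d ∪ a ∪ d ∪ g(a, d, d), f(d, a, d) ∪ a ∪ a ∪ a ∪ g(d, a, d) ∪ a ∪ a, a ∪ a ∪ d ∪ d ∪ a ∪ d ∪ a), (f((d ∪ a) ∪ d, g(d, a, d), d) ∪ g(d ∪ d ∪ a, a ∪ d, f(d, a, a))) ∪ a)
Canonicalize subterm:  g(f(f(d, d, a), f(d, a, d), a ∪ a) ∪ f((d ∪ a) ∪ (d ∪ d), g(a, d, a), f(d, a, d)), g((a ∪ d) ∪ d ∪ a ∪ d ∪ g(a, d, d), f(d, a, d) ∪ a ∪ a ∪ a ∪ g(d, a, d) ∪ a ∪ a, a ∪ a ∪ d ∪ d ∪ a ∪ d ∪ a), (f((d ∪ a) ∪ d, g(d, a, d), d) ∪ g(d ∪ d ∪ a, a ∪ d, f(d, a, a))) ∪ a)  →  g(f(a ∪ d ∪ d ∪ d, g(a, d, a), f(d, a, d)) ∪ f(f(d, d, a), f(d, a, d), a ∪ a), g(a ∪ a ∪ d ∪ d ∪ d ∪ g(a, d, d), a ∪ a ∪ a ∪ a ∪ a ∪ f(d, a, d) ∪ g(d, a, d), a ∪ a ∪ a ∪ a ∪ d ∪ d ∪ d), a ∪ f(a ∪ d ∪ d, g(d, a, d), d) ∪ g(a ∪ d ∪ d, a ∪ d, f(d, a, a)))
Order the arguments:  a ∪ a ∪ d ∪ d ∪ d ∪ g(f(a ∪ d ∪ d ∪ d, g(a, d, a), f(d, a, d)) ∪ f(f(d, d, a), f(d, a, d), a ∪ a), g(a ∪ a ∪ d ∪ d ∪ d ∪ g(a, d, d), a ∪ a ∪ a ∪ a ∪ a ∪ f(d, a, d) ∪ g(d, a, d), a ∪ a ∪ a ∪ a ∪ d ∪ d ∪ d), a ∪ f(a ∪ d ∪ d, g(d, a, d), d) ∪ g(a ∪ d ∪ d, a ∪ d, f(d, a, a)))
Reassemble:  g(a ∪ a ∪ d ∪ d ∪ d ∪ g(f(a ∪ d ∪ d ∪ d, g(a, d, a), f(d, a, d)) ∪ f(f(d, d, a), f(d, a, d), a ∪ a), g(a ∪ a ∪ d ∪ d ∪ d ∪ g(a, d, d), a ∪ a ∪ a ∪ a ∪ a ∪ f(d, a, d) ∪ g(d, a, d), a ∪ a ∪ a ∪ a ∪ d ∪ d ∪ d), a ∪ f(a ∪ d ∪ d, g(d, a, d), d) ∪ g(a ∪ d ∪ d, a ∪ d, f(d, a, a))), d, d)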